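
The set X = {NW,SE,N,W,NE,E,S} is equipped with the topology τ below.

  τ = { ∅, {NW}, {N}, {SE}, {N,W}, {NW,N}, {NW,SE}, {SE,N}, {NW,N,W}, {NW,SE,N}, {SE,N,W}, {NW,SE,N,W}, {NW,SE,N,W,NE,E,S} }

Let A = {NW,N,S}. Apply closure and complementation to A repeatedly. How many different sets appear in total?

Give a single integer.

complement {SE,W,NE,E}; its interior {SE}; cl(A) = X∖{SE} = {NW,N,W,NE,E,S}
With k = closure, c = complement:
  1. A     = {NW,N,S}
  2. kA    = {NW,N,W,NE,E,S}
  3. cA    = {SE,W,NE,E}
  4. ckA   = {SE}
  5. kcA   = {SE,W,NE,E,S}
  6. kckA  = {SE,NE,E,S}
  7. ckcA  = {NW,N}
  8. ckckA = {NW,N,W}
k, c of each give nothing new

8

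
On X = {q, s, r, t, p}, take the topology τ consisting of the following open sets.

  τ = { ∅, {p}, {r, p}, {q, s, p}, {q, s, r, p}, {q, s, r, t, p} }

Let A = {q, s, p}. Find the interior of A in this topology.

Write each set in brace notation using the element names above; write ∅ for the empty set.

U open, U⊆A: ∅, {p}, {q, s, p}. int(A) = ⋃ = {q, s, p}

{q, s, p}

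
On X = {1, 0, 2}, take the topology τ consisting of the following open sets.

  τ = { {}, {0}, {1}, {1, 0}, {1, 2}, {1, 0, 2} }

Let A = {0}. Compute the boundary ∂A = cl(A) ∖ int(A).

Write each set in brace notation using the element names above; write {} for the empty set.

interior: largest open inside A is {0} (from {}, {0})
cl via duality: int({1, 2}) = {1, 2}, so X∖{1, 2} = {0}
cl∖int = {}

{}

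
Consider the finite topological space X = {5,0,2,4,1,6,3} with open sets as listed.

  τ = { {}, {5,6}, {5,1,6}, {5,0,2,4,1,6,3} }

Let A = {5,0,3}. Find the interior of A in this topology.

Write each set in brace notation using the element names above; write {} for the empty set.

opens ⊆ A: {}; union → int = {}

{}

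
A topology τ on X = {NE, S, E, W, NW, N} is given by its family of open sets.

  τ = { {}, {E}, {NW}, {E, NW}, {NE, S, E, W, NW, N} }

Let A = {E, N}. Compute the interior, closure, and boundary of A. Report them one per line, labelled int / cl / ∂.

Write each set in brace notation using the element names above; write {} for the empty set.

int(A) = {E}
cl(A)  = {NE, S, E, W, N}
∂A     = {NE, S, W, N}

U open, U⊆A: {}, {E}. int(A) = ⋃ = {E}
X∖A={NE, S, W, NW}, int(X∖A)={NW}, hence cl(A)={NE, S, E, W, N}
∂A: remove int from cl → {NE, S, W, N}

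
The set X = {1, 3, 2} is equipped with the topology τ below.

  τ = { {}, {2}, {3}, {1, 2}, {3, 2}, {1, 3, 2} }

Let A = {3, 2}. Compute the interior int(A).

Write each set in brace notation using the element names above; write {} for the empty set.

interior: largest open inside A is {3, 2} (from {}, {2}, {3}, {3, 2})

{3, 2}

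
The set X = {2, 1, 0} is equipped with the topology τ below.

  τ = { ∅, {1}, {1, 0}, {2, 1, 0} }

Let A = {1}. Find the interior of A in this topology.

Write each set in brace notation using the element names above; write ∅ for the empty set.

{1}

opens ⊆ A: ∅, {1}; union → int = {1}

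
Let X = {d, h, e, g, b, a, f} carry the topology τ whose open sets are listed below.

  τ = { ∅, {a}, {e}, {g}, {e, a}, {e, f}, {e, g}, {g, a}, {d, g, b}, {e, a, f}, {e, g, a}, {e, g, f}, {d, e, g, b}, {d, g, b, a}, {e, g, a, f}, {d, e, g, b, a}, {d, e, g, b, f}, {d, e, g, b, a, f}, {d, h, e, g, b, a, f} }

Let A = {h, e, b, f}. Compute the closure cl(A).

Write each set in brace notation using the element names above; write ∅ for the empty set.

X∖A={d, g, a}, int(X∖A)={g, a}, hence cl(A)={d, h, e, b, f}

{d, h, e, b, f}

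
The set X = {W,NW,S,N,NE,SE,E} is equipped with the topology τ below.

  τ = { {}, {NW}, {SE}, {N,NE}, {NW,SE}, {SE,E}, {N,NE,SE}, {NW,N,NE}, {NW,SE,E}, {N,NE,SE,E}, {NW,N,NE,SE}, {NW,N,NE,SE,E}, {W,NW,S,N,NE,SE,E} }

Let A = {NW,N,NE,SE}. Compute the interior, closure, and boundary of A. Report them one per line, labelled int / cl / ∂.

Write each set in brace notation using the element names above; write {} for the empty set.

interior: largest open inside A is {NW,N,NE,SE} (from {}, {NW}, {SE}, {N,NE}, {NW,SE}, {NW,N,NE}, {N,NE,SE}, {NW,N,NE,SE})
cl via duality: int({W,S,E}) = {}, so X∖{} = {W,NW,S,N,NE,SE,E}
cl∖int = {W,S,E}

int(A) = {NW,N,NE,SE}
cl(A)  = {W,NW,S,N,NE,SE,E}
∂A     = {W,S,E}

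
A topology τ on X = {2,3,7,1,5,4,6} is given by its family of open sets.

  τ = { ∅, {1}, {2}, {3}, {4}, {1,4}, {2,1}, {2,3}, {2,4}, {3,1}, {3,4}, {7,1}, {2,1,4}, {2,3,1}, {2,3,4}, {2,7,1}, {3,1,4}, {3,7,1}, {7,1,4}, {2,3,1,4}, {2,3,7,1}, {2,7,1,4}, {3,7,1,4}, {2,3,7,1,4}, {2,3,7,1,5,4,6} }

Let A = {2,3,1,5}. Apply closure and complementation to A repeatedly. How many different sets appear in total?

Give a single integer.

8

X∖A={7,4,6}, int(X∖A)={4}, hence cl(A)={2,3,7,1,5,6}
Orbit (k=closure, c=complement):
  1. A     = {2,3,1,5}
  2. kA    = {2,3,7,1,5,6}
  3. cA    = {7,4,6}
  4. ckA   = {4}
  5. kcA   = {7,5,4,6}
  6. kckA  = {5,4,6}
  7. ckcA  = {2,3,1}
  8. ckckA = {2,3,7,1}
(closed under both — stop)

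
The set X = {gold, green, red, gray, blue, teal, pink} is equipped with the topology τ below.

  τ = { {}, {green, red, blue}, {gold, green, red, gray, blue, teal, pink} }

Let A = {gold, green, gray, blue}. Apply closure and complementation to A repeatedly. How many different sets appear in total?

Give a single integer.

4

X∖A={red, teal, pink}, int(X∖A)={}, hence cl(A)={gold, green, red, gray, blue, teal, pink}
Orbit (k=closure, c=complement):
  1. A     = {gold, green, gray, blue}
  2. kA    = {gold, green, red, gray, blue, teal, pink}
  3. cA    = {red, teal, pink}
  4. ckA   = {}
(closed under both — stop)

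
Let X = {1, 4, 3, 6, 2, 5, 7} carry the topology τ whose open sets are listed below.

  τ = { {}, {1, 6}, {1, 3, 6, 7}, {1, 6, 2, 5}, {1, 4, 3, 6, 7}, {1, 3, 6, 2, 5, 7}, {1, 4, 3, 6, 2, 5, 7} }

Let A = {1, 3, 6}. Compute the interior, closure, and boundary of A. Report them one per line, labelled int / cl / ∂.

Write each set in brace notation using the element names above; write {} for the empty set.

int(A) = {1, 6}
cl(A)  = {1, 4, 3, 6, 2, 5, 7}
∂A     = {4, 3, 2, 5, 7}

open subsets of A: {}, {1, 6}; so int(A) = {1, 6}
closure: X∖int(X∖A) = X∖{} = {1, 4, 3, 6, 2, 5, 7}
∂A = {1, 4, 3, 6, 2, 5, 7} minus {1, 6} = {4, 3, 2, 5, 7}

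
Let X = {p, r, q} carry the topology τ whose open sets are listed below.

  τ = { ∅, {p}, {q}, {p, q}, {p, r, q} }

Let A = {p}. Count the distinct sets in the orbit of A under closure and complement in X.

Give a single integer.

4

closure: X∖int(X∖A) = X∖{q} = {p, r}
Let k=closure and c=complement:
  1. A     = {p}
  2. kA    = {p, r}
  3. cA    = {r, q}
  4. ckA   = {q}
— saturated at 4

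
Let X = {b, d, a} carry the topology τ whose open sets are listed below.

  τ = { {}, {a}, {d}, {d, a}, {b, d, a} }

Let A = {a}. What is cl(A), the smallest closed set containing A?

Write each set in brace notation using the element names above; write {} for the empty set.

complement {b, d}; its interior {d}; cl(A) = X∖{d} = {b, a}

{b, a}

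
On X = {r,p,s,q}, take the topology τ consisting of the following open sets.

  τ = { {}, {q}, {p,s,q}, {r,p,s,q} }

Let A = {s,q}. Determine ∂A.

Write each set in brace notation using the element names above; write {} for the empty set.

interior: largest open inside A is {q} (from {}, {q})
cl via duality: int({r,p}) = {}, so X∖{} = {r,p,s,q}
cl∖int = {r,p,s}

{r,p,s}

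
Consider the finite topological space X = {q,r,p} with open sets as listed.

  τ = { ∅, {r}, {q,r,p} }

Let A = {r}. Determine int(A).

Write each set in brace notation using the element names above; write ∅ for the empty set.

interior: largest open inside A is {r} (from ∅, {r})

{r}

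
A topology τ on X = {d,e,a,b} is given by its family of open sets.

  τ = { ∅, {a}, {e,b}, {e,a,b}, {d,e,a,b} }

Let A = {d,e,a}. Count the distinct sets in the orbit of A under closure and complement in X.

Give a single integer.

X∖A={b}, int(X∖A)=∅, hence cl(A)={d,e,a,b}
Orbit (k=closure, c=complement):
  1. A     = {d,e,a}
  2. kA    = {d,e,a,b}
  3. cA    = {b}
  4. ckA   = ∅
  5. kcA   = {d,e,b}
  6. ckcA  = {a}
  7. kckcA = {d,a}
  8. ckckcA = {e,b}
(closed under both — stop)

8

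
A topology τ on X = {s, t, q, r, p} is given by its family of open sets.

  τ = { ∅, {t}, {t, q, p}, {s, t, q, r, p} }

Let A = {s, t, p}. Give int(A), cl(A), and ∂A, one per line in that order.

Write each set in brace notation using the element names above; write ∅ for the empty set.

int(A) = {t}
cl(A)  = {s, t, q, r, p}
∂A     = {s, q, r, p}

U open, U⊆A: ∅, {t}. int(A) = ⋃ = {t}
X∖A={q, r}, int(X∖A)=∅, hence cl(A)={s, t, q, r, p}
∂A: remove int from cl → {s, q, r, p}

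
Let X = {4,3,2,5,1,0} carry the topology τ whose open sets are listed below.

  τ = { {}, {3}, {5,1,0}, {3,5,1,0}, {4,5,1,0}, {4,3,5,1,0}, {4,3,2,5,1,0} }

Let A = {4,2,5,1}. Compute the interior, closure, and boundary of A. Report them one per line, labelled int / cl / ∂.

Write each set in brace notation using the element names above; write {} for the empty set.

int(A) = {}
cl(A)  = {4,2,5,1,0}
∂A     = {4,2,5,1,0}

interior: largest open inside A is {} (from {})
cl via duality: int({3,0}) = {3}, so X∖{3} = {4,2,5,1,0}
cl∖int = {4,2,5,1,0}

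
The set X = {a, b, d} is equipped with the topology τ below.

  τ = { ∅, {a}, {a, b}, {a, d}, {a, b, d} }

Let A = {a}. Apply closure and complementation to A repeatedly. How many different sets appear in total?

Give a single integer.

4

cl via duality: int({b, d}) = ∅, so X∖∅ = {a, b, d}
Write k for closure, c for complement:
  1. A     = {a}
  2. kA    = {a, b, d}
  3. cA    = {b, d}
  4. ckA   = ∅
applying k or c yields no new set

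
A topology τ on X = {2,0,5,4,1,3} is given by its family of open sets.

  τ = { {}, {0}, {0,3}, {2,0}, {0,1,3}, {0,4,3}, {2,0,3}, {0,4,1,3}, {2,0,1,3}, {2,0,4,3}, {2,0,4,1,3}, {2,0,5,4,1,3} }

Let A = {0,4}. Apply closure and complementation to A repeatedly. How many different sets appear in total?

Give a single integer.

6

closure: X∖int(X∖A) = X∖{} = {2,0,5,4,1,3}
Let k=closure and c=complement:
  1. A     = {0,4}
  2. kA    = {2,0,5,4,1,3}
  3. cA    = {2,5,1,3}
  4. ckA   = {}
  5. kcA   = {2,5,4,1,3}
  6. ckcA  = {0}
— saturated at 6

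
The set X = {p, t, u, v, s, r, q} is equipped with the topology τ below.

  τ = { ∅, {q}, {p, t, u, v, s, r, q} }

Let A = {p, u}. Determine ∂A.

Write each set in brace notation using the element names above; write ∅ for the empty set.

{p, t, u, v, s, r}

U open, U⊆A: ∅. int(A) = ⋃ = ∅
X∖A={t, v, s, r, q}, int(X∖A)={q}, hence cl(A)={p, t, u, v, s, r}
∂A: remove int from cl → {p, t, u, v, s, r}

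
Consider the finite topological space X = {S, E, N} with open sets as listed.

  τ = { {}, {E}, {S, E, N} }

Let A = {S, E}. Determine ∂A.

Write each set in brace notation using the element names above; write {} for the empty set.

{S, N}

interior: largest open inside A is {E} (from {}, {E})
cl via duality: int({N}) = {}, so X∖{} = {S, E, N}
cl∖int = {S, N}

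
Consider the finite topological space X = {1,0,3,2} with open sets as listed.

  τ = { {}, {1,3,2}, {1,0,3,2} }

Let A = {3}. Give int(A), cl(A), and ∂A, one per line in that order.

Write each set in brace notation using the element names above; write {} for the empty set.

int(A) = {}
cl(A)  = {1,0,3,2}
∂A     = {1,0,3,2}

opens ⊆ A: {}; union → int = {}
complement {1,0,2}; its interior {}; cl(A) = X∖{} = {1,0,3,2}
boundary = {1,0,3,2} ∖ {} = {1,0,3,2}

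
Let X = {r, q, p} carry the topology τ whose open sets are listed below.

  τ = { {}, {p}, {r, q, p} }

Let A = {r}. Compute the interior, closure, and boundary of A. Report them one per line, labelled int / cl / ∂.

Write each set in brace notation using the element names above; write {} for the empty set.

int(A) = {}
cl(A)  = {r, q}
∂A     = {r, q}

interior: largest open inside A is {} (from {})
cl via duality: int({q, p}) = {p}, so X∖{p} = {r, q}
cl∖int = {r, q}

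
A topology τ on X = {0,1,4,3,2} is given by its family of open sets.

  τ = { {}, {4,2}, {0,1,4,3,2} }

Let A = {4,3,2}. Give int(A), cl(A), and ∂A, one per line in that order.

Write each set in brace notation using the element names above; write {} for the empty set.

opens ⊆ A: {}, {4,2}; union → int = {4,2}
complement {0,1}; its interior {}; cl(A) = X∖{} = {0,1,4,3,2}
boundary = {0,1,4,3,2} ∖ {4,2} = {0,1,3}

int(A) = {4,2}
cl(A)  = {0,1,4,3,2}
∂A     = {0,1,3}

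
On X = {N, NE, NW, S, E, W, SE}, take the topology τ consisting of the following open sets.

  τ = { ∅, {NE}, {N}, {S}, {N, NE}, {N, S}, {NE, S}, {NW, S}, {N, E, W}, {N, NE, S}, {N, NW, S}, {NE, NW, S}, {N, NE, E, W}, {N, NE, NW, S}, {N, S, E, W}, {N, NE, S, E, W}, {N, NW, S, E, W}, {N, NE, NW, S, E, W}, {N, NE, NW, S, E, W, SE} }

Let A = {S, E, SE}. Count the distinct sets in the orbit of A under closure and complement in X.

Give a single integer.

X∖A={N, NE, NW, W}, int(X∖A)={N, NE}, hence cl(A)={NW, S, E, W, SE}
Orbit (k=closure, c=complement):
  1. A     = {S, E, SE}
  2. kA    = {NW, S, E, W, SE}
  3. cA    = {N, NE, NW, W}
  4. ckA   = {N, NE}
  5. kcA   = {N, NE, NW, E, W, SE}
  6. kckA  = {N, NE, E, W, SE}
  7. ckcA  = {S}
  8. ckckA = {NW, S}
  9. kckcA = {NW, S, SE}
  10. ckckcA = {N, NE, E, W}
(closed under both — stop)

10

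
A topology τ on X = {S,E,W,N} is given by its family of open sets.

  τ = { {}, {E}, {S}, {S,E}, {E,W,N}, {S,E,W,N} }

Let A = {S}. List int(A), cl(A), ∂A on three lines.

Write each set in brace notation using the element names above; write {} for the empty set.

int(A) = {S}
cl(A)  = {S}
∂A     = {}

opens ⊆ A: {}, {S}; union → int = {S}
complement {E,W,N}; its interior {E,W,N}; cl(A) = X∖{E,W,N} = {S}
boundary = {S} ∖ {S} = {}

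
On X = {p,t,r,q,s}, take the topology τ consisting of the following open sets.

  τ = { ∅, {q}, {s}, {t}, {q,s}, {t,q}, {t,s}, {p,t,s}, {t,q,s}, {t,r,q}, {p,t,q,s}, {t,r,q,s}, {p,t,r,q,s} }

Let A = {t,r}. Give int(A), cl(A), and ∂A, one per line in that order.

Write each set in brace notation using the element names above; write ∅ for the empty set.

interior: largest open inside A is {t} (from ∅, {t})
cl via duality: int({p,q,s}) = {q,s}, so X∖{q,s} = {p,t,r}
cl∖int = {p,r}

int(A) = {t}
cl(A)  = {p,t,r}
∂A     = {p,r}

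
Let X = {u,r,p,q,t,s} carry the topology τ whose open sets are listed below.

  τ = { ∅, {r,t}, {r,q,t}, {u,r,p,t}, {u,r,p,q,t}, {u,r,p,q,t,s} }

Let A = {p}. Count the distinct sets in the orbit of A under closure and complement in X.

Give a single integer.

6

cl via duality: int({u,r,q,t,s}) = {r,q,t}, so X∖{r,q,t} = {u,p,s}
Write k for closure, c for complement:
  1. A     = {p}
  2. kA    = {u,p,s}
  3. cA    = {u,r,q,t,s}
  4. ckA   = {r,q,t}
  5. kcA   = {u,r,p,q,t,s}
  6. ckcA  = ∅
applying k or c yields no new set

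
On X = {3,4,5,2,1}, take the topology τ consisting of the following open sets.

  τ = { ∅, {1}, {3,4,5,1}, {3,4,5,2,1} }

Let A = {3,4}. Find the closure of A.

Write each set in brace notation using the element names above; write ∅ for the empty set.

complement {5,2,1}; its interior {1}; cl(A) = X∖{1} = {3,4,5,2}

{3,4,5,2}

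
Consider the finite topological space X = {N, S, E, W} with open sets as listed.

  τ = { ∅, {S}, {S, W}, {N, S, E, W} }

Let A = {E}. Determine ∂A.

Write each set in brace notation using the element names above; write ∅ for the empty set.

opens ⊆ A: ∅; union → int = ∅
complement {N, S, W}; its interior {S, W}; cl(A) = X∖{S, W} = {N, E}
boundary = {N, E} ∖ ∅ = {N, E}

{N, E}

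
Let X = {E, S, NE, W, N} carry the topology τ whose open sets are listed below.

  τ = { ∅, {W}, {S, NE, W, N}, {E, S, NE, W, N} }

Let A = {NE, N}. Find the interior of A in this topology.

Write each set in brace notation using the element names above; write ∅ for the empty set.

interior: largest open inside A is ∅ (from ∅)

∅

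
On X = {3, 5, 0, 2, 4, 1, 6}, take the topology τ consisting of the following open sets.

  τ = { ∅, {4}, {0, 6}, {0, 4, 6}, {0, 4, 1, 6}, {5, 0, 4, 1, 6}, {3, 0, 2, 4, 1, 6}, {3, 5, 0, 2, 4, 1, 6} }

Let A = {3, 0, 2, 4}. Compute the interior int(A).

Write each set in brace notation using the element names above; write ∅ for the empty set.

U open, U⊆A: ∅, {4}. int(A) = ⋃ = {4}

{4}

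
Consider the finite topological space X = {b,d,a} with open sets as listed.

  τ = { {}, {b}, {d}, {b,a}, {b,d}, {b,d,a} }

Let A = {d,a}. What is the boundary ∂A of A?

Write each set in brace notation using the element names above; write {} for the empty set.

{a}

opens ⊆ A: {}, {d}; union → int = {d}
complement {b}; its interior {b}; cl(A) = X∖{b} = {d,a}
boundary = {d,a} ∖ {d} = {a}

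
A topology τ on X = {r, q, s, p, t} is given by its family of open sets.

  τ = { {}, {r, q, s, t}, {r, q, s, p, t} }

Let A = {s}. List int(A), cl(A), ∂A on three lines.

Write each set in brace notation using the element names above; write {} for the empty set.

open subsets of A: {}; so int(A) = {}
closure: X∖int(X∖A) = X∖{} = {r, q, s, p, t}
∂A = {r, q, s, p, t} minus {} = {r, q, s, p, t}

int(A) = {}
cl(A)  = {r, q, s, p, t}
∂A     = {r, q, s, p, t}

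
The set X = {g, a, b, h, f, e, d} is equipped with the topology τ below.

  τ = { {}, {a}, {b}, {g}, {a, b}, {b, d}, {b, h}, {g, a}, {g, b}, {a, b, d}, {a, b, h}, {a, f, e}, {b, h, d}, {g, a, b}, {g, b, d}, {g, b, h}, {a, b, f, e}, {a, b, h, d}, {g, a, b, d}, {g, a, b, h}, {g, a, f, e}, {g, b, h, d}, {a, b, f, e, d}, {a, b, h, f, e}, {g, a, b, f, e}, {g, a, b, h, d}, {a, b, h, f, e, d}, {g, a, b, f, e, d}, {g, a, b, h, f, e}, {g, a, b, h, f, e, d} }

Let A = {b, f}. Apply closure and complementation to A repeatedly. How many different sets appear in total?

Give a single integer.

8

X∖A={g, a, h, e, d}, int(X∖A)={g, a}, hence cl(A)={b, h, f, e, d}
Orbit (k=closure, c=complement):
  1. A     = {b, f}
  2. kA    = {b, h, f, e, d}
  3. cA    = {g, a, h, e, d}
  4. ckA   = {g, a}
  5. kcA   = {g, a, h, f, e, d}
  6. kckA  = {g, a, f, e}
  7. ckcA  = {b}
  8. ckckA = {b, h, d}
(closed under both — stop)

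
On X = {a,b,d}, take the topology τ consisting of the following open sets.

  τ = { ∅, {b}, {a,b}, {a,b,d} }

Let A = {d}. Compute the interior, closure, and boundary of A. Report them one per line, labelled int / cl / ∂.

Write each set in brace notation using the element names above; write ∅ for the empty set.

int(A) = ∅
cl(A)  = {d}
∂A     = {d}

open subsets of A: ∅; so int(A) = ∅
closure: X∖int(X∖A) = X∖{a,b} = {d}
∂A = {d} minus ∅ = {d}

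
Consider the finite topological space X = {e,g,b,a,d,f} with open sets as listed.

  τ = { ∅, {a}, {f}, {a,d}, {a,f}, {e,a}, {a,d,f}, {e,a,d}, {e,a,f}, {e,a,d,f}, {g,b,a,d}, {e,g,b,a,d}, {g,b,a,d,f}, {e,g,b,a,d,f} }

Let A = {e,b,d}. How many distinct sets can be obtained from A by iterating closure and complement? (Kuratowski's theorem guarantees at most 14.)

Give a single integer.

6

complement {g,a,f}; its interior {a,f}; cl(A) = X∖{a,f} = {e,g,b,d}
With k = closure, c = complement:
  1. A     = {e,b,d}
  2. kA    = {e,g,b,d}
  3. cA    = {g,a,f}
  4. ckA   = {a,f}
  5. kcA   = {e,g,b,a,d,f}
  6. ckcA  = ∅
k, c of each give nothing new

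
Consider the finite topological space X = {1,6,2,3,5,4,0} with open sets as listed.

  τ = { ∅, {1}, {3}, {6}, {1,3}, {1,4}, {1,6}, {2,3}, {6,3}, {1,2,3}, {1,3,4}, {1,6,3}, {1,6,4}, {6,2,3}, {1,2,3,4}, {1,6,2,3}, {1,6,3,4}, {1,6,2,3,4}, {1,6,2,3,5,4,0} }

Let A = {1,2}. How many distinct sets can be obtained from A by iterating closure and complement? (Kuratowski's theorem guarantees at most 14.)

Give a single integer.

cl via duality: int({6,3,5,4,0}) = {6,3}, so X∖{6,3} = {1,2,5,4,0}
Write k for closure, c for complement:
  1. A     = {1,2}
  2. kA    = {1,2,5,4,0}
  3. cA    = {6,3,5,4,0}
  4. ckA   = {6,3}
  5. kcA   = {6,2,3,5,4,0}
  6. kckA  = {6,2,3,5,0}
  7. ckcA  = {1}
  8. ckckA = {1,4}
  9. kckcA = {1,5,4,0}
  10. ckckcA = {6,2,3}
applying k or c yields no new set

10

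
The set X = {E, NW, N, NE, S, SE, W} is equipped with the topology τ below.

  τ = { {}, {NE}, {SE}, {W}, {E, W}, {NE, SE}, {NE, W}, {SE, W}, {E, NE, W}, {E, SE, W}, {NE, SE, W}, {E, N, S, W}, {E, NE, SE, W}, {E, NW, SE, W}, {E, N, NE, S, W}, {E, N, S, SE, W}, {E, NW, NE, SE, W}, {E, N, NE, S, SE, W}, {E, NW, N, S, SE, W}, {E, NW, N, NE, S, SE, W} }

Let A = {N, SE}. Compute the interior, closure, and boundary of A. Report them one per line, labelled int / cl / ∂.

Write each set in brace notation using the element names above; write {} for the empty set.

U open, U⊆A: {}, {SE}. int(A) = ⋃ = {SE}
X∖A={E, NW, NE, S, W}, int(X∖A)={E, NE, W}, hence cl(A)={NW, N, S, SE}
∂A: remove int from cl → {NW, N, S}

int(A) = {SE}
cl(A)  = {NW, N, S, SE}
∂A     = {NW, N, S}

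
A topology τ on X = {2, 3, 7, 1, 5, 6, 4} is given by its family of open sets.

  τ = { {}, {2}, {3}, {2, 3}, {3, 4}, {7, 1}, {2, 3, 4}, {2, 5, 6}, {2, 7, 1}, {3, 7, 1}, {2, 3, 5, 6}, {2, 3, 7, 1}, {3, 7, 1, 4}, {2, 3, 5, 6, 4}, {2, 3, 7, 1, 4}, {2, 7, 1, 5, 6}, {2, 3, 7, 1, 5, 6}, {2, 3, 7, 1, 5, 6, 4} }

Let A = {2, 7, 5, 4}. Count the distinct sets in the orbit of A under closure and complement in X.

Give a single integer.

complement {3, 1, 6}; its interior {3}; cl(A) = X∖{3} = {2, 7, 1, 5, 6, 4}
With k = closure, c = complement:
  1. A     = {2, 7, 5, 4}
  2. kA    = {2, 7, 1, 5, 6, 4}
  3. cA    = {3, 1, 6}
  4. ckA   = {3}
  5. kcA   = {3, 7, 1, 5, 6, 4}
  6. kckA  = {3, 4}
  7. ckcA  = {2}
  8. ckckA = {2, 7, 1, 5, 6}
  9. kckcA = {2, 5, 6}
  10. ckckcA = {3, 7, 1, 4}
k, c of each give nothing new

10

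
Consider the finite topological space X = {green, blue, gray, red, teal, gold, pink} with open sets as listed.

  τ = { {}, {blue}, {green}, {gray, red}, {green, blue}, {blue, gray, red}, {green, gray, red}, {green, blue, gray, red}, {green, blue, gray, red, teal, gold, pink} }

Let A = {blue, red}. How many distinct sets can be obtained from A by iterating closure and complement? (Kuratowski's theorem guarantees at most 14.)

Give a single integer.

X∖A={green, gray, teal, gold, pink}, int(X∖A)={green}, hence cl(A)={blue, gray, red, teal, gold, pink}
Orbit (k=closure, c=complement):
  1. A     = {blue, red}
  2. kA    = {blue, gray, red, teal, gold, pink}
  3. cA    = {green, gray, teal, gold, pink}
  4. ckA   = {green}
  5. kcA   = {green, gray, red, teal, gold, pink}
  6. kckA  = {green, teal, gold, pink}
  7. ckcA  = {blue}
  8. ckckA = {blue, gray, red}
  9. kckcA = {blue, teal, gold, pink}
  10. ckckcA = {green, gray, red}
(closed under both — stop)

10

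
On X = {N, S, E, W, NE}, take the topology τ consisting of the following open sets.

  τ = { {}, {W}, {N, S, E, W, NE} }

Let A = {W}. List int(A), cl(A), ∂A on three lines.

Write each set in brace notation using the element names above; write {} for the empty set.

int(A) = {W}
cl(A)  = {N, S, E, W, NE}
∂A     = {N, S, E, NE}

interior: largest open inside A is {W} (from {}, {W})
cl via duality: int({N, S, E, NE}) = {}, so X∖{} = {N, S, E, W, NE}
cl∖int = {N, S, E, NE}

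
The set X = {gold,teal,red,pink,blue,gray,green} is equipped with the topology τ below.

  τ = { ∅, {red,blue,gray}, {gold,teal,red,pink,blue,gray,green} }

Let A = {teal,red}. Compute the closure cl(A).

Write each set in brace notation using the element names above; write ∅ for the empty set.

X∖A={gold,pink,blue,gray,green}, int(X∖A)=∅, hence cl(A)={gold,teal,red,pink,blue,gray,green}

{gold,teal,red,pink,blue,gray,green}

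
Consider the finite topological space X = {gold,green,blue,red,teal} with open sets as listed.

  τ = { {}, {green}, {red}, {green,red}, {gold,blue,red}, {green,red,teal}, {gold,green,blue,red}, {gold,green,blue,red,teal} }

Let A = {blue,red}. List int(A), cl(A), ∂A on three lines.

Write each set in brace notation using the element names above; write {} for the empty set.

interior: largest open inside A is {red} (from {}, {red})
cl via duality: int({gold,green,teal}) = {green}, so X∖{green} = {gold,blue,red,teal}
cl∖int = {gold,blue,teal}

int(A) = {red}
cl(A)  = {gold,blue,red,teal}
∂A     = {gold,blue,teal}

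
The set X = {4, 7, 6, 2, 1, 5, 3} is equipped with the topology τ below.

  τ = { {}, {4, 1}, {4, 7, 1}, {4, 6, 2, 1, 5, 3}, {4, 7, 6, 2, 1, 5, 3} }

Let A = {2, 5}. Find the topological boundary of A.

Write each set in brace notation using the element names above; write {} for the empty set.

{6, 2, 5, 3}

interior: largest open inside A is {} (from {})
cl via duality: int({4, 7, 6, 1, 3}) = {4, 7, 1}, so X∖{4, 7, 1} = {6, 2, 5, 3}
cl∖int = {6, 2, 5, 3}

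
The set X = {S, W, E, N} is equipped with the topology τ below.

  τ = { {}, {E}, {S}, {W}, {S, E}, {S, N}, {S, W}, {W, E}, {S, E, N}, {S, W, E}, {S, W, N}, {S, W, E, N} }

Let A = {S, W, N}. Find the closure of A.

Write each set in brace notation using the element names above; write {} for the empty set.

{S, W, N}

X∖A={E}, int(X∖A)={E}, hence cl(A)={S, W, N}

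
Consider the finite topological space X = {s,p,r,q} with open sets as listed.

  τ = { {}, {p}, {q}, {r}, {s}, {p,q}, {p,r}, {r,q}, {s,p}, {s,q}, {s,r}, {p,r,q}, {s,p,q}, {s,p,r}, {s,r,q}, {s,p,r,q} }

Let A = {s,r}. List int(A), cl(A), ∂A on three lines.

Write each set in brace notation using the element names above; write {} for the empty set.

opens ⊆ A: {}, {r}, {s}, {s,r}; union → int = {s,r}
complement {p,q}; its interior {p,q}; cl(A) = X∖{p,q} = {s,r}
boundary = {s,r} ∖ {s,r} = {}

int(A) = {s,r}
cl(A)  = {s,r}
∂A     = {}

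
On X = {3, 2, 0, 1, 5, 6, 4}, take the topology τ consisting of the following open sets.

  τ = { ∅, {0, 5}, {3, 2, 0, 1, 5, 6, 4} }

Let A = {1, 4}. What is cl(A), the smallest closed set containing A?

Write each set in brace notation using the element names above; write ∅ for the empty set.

{3, 2, 1, 6, 4}

X∖A={3, 2, 0, 5, 6}, int(X∖A)={0, 5}, hence cl(A)={3, 2, 1, 6, 4}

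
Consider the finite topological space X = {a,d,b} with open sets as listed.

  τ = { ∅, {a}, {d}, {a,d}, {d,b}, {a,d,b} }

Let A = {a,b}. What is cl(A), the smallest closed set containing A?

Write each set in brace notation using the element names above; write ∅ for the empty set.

closure: X∖int(X∖A) = X∖{d} = {a,b}

{a,b}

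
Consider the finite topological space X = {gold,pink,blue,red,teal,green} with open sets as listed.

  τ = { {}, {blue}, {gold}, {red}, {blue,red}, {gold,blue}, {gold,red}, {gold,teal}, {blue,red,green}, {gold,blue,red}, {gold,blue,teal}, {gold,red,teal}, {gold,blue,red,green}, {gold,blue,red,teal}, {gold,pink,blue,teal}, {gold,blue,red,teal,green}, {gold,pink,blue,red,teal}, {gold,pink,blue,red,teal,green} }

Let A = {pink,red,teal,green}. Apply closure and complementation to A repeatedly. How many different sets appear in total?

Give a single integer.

X∖A={gold,blue}, int(X∖A)={gold,blue}, hence cl(A)={pink,red,teal,green}
Orbit (k=closure, c=complement):
  1. A     = {pink,red,teal,green}
  2. cA    = {gold,blue}
  3. kcA   = {gold,pink,blue,teal,green}
  4. ckcA  = {red}
  5. kckcA = {red,green}
  6. ckckcA = {gold,pink,blue,teal}
(closed under both — stop)

6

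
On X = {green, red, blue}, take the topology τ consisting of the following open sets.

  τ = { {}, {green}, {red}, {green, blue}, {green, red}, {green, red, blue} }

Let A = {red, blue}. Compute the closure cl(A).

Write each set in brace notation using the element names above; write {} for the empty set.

{red, blue}

closure: X∖int(X∖A) = X∖{green} = {red, blue}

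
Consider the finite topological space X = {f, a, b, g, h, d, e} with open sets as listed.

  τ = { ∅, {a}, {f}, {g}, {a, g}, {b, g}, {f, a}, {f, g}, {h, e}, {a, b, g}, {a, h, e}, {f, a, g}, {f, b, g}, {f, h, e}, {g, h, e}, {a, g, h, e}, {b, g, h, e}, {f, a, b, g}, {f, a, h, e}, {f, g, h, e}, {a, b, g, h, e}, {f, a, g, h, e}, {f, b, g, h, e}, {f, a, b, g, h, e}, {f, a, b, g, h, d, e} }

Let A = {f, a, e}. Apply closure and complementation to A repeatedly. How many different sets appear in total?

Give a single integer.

complement {b, g, h, d}; its interior {b, g}; cl(A) = X∖{b, g} = {f, a, h, d, e}
With k = closure, c = complement:
  1. A     = {f, a, e}
  2. kA    = {f, a, h, d, e}
  3. cA    = {b, g, h, d}
  4. ckA   = {b, g}
  5. kcA   = {b, g, h, d, e}
  6. kckA  = {b, g, d}
  7. ckcA  = {f, a}
  8. ckckA = {f, a, h, e}
  9. kckcA = {f, a, d}
  10. ckckcA = {b, g, h, e}
k, c of each give nothing new

10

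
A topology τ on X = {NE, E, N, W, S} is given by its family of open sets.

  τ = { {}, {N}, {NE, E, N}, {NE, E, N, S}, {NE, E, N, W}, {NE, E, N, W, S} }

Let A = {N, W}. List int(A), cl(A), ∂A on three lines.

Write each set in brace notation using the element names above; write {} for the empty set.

U open, U⊆A: {}, {N}. int(A) = ⋃ = {N}
X∖A={NE, E, S}, int(X∖A)={}, hence cl(A)={NE, E, N, W, S}
∂A: remove int from cl → {NE, E, W, S}

int(A) = {N}
cl(A)  = {NE, E, N, W, S}
∂A     = {NE, E, W, S}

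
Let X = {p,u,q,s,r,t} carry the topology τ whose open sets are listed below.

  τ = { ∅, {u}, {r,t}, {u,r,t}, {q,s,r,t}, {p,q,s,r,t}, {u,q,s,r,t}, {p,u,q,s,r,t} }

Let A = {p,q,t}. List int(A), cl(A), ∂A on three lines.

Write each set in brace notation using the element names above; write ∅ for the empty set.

int(A) = ∅
cl(A)  = {p,q,s,r,t}
∂A     = {p,q,s,r,t}

open subsets of A: ∅; so int(A) = ∅
closure: X∖int(X∖A) = X∖{u} = {p,q,s,r,t}
∂A = {p,q,s,r,t} minus ∅ = {p,q,s,r,t}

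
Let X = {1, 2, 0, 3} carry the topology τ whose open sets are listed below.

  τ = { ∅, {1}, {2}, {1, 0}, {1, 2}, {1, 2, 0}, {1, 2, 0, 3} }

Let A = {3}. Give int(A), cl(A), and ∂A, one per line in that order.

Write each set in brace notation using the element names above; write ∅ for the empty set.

opens ⊆ A: ∅; union → int = ∅
complement {1, 2, 0}; its interior {1, 2, 0}; cl(A) = X∖{1, 2, 0} = {3}
boundary = {3} ∖ ∅ = {3}

int(A) = ∅
cl(A)  = {3}
∂A     = {3}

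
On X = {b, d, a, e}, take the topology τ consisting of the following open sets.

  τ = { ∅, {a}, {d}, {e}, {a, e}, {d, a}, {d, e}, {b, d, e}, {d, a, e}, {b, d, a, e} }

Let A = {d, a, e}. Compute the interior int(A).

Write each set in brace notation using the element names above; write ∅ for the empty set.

U open, U⊆A: ∅, {e}, {d}, {a}, {a, e}, {d, e}, {d, a}, {d, a, e}. int(A) = ⋃ = {d, a, e}

{d, a, e}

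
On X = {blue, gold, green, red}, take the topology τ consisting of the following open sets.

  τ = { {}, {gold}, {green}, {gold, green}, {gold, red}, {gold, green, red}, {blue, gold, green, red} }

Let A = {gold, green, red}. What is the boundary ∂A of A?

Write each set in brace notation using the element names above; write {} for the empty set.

U open, U⊆A: {}, {gold}, {green}, {gold, green}, {gold, red}, {gold, green, red}. int(A) = ⋃ = {gold, green, red}
X∖A={blue}, int(X∖A)={}, hence cl(A)={blue, gold, green, red}
∂A: remove int from cl → {blue}

{blue}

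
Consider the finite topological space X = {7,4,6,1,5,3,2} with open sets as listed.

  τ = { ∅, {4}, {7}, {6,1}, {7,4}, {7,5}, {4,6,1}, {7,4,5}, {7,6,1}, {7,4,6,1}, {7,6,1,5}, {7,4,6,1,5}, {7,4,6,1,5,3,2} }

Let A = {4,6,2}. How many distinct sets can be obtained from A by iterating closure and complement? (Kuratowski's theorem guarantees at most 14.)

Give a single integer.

10

cl via duality: int({7,1,5,3}) = {7,5}, so X∖{7,5} = {4,6,1,3,2}
Write k for closure, c for complement:
  1. A     = {4,6,2}
  2. kA    = {4,6,1,3,2}
  3. cA    = {7,1,5,3}
  4. ckA   = {7,5}
  5. kcA   = {7,6,1,5,3,2}
  6. kckA  = {7,5,3,2}
  7. ckcA  = {4}
  8. ckckA = {4,6,1}
  9. kckcA = {4,3,2}
  10. ckckcA = {7,6,1,5}
applying k or c yields no new set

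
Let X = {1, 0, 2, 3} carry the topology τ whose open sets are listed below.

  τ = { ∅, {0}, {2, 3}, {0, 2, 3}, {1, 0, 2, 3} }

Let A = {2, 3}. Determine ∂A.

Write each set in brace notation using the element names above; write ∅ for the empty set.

{1}

open subsets of A: ∅, {2, 3}; so int(A) = {2, 3}
closure: X∖int(X∖A) = X∖{0} = {1, 2, 3}
∂A = {1, 2, 3} minus {2, 3} = {1}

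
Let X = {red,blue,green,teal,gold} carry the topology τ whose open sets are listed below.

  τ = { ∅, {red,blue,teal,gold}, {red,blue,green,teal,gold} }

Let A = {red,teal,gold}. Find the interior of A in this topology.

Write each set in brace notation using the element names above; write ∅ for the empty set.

∅

interior: largest open inside A is ∅ (from ∅)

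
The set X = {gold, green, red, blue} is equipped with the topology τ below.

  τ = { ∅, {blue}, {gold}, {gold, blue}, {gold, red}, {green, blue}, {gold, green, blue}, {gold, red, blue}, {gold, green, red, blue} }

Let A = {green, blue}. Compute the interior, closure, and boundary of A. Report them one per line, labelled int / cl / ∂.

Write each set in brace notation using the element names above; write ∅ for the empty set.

int(A) = {green, blue}
cl(A)  = {green, blue}
∂A     = ∅

interior: largest open inside A is {green, blue} (from ∅, {blue}, {green, blue})
cl via duality: int({gold, red}) = {gold, red}, so X∖{gold, red} = {green, blue}
cl∖int = ∅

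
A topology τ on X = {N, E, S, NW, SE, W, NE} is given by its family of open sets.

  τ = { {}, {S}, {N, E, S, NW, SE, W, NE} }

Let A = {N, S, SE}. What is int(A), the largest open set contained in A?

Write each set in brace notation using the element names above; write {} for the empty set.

{S}

interior: largest open inside A is {S} (from {}, {S})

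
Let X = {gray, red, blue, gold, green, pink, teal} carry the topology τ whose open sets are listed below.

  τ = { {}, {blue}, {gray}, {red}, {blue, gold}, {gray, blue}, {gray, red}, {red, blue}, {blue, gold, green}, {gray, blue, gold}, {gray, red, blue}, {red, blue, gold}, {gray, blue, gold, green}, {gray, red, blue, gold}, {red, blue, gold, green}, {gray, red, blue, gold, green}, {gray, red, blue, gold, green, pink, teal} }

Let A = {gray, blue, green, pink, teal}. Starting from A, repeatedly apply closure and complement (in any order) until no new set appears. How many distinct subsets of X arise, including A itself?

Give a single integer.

cl via duality: int({red, gold}) = {red}, so X∖{red} = {gray, blue, gold, green, pink, teal}
Write k for closure, c for complement:
  1. A     = {gray, blue, green, pink, teal}
  2. kA    = {gray, blue, gold, green, pink, teal}
  3. cA    = {red, gold}
  4. ckA   = {red}
  5. kcA   = {red, gold, green, pink, teal}
  6. kckA  = {red, pink, teal}
  7. ckcA  = {gray, blue}
  8. ckckA = {gray, blue, gold, green}
applying k or c yields no new set

8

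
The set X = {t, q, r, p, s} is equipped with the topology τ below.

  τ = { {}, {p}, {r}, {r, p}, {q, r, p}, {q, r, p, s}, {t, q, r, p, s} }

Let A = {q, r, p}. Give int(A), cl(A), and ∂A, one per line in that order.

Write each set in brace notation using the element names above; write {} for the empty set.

opens ⊆ A: {}, {r}, {p}, {r, p}, {q, r, p}; union → int = {q, r, p}
complement {t, s}; its interior {}; cl(A) = X∖{} = {t, q, r, p, s}
boundary = {t, q, r, p, s} ∖ {q, r, p} = {t, s}

int(A) = {q, r, p}
cl(A)  = {t, q, r, p, s}
∂A     = {t, s}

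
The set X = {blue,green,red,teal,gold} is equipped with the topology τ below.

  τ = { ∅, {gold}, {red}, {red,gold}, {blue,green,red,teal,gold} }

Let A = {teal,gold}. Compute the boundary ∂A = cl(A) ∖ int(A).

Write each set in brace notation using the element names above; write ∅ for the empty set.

open subsets of A: ∅, {gold}; so int(A) = {gold}
closure: X∖int(X∖A) = X∖{red} = {blue,green,teal,gold}
∂A = {blue,green,teal,gold} minus {gold} = {blue,green,teal}

{blue,green,teal}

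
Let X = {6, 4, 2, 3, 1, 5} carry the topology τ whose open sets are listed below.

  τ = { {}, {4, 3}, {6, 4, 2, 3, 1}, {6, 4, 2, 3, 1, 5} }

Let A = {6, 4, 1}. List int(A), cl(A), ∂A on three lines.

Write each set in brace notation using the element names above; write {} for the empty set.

int(A) = {}
cl(A)  = {6, 4, 2, 3, 1, 5}
∂A     = {6, 4, 2, 3, 1, 5}

interior: largest open inside A is {} (from {})
cl via duality: int({2, 3, 5}) = {}, so X∖{} = {6, 4, 2, 3, 1, 5}
cl∖int = {6, 4, 2, 3, 1, 5}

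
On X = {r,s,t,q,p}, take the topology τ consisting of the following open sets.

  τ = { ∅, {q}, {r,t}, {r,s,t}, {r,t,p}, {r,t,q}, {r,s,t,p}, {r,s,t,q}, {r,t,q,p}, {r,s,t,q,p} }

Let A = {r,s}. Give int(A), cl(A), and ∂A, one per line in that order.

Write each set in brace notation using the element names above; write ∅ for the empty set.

opens ⊆ A: ∅; union → int = ∅
complement {t,q,p}; its interior {q}; cl(A) = X∖{q} = {r,s,t,p}
boundary = {r,s,t,p} ∖ ∅ = {r,s,t,p}

int(A) = ∅
cl(A)  = {r,s,t,p}
∂A     = {r,s,t,p}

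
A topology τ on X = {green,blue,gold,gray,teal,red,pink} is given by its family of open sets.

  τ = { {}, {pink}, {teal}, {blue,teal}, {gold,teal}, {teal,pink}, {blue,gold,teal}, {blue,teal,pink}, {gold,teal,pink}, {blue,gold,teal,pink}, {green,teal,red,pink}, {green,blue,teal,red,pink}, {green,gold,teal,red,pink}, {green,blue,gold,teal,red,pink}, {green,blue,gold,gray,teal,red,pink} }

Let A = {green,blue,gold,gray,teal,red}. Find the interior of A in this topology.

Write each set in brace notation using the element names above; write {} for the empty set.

{blue,gold,teal}

interior: largest open inside A is {blue,gold,teal} (from {}, {teal}, {blue,teal}, {gold,teal}, {blue,gold,teal})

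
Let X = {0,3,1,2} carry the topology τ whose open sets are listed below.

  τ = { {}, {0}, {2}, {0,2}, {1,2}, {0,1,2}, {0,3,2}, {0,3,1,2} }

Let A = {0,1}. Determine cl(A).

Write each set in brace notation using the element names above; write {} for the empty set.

{0,3,1}

X∖A={3,2}, int(X∖A)={2}, hence cl(A)={0,3,1}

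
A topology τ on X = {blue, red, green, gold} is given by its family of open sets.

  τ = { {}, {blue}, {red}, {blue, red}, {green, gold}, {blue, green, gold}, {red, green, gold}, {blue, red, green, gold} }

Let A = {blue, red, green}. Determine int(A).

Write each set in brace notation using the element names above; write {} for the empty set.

{blue, red}

interior: largest open inside A is {blue, red} (from {}, {red}, {blue}, {blue, red})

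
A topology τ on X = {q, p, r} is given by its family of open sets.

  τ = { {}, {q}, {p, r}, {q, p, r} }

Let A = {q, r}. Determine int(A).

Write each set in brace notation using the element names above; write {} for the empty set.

opens ⊆ A: {}, {q}; union → int = {q}

{q}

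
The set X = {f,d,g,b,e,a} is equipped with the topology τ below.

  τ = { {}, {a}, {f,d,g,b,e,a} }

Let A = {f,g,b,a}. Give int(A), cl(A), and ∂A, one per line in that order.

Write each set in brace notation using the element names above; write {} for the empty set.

U open, U⊆A: {}, {a}. int(A) = ⋃ = {a}
X∖A={d,e}, int(X∖A)={}, hence cl(A)={f,d,g,b,e,a}
∂A: remove int from cl → {f,d,g,b,e}

int(A) = {a}
cl(A)  = {f,d,g,b,e,a}
∂A     = {f,d,g,b,e}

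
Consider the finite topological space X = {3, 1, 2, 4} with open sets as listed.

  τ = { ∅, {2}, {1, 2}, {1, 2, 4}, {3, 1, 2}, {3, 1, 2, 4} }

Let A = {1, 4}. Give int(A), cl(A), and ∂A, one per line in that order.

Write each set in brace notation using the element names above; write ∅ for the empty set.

int(A) = ∅
cl(A)  = {3, 1, 4}
∂A     = {3, 1, 4}

interior: largest open inside A is ∅ (from ∅)
cl via duality: int({3, 2}) = {2}, so X∖{2} = {3, 1, 4}
cl∖int = {3, 1, 4}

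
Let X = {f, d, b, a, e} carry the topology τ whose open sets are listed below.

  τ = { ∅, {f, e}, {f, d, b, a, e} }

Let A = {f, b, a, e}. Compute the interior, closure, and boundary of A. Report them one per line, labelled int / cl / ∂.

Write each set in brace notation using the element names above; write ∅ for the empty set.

int(A) = {f, e}
cl(A)  = {f, d, b, a, e}
∂A     = {d, b, a}

interior: largest open inside A is {f, e} (from ∅, {f, e})
cl via duality: int({d}) = ∅, so X∖∅ = {f, d, b, a, e}
cl∖int = {d, b, a}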